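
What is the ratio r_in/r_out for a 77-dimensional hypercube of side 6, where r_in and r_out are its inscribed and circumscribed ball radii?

Ratio = (s/2)/(s√77/2) = 77^(-1/2) ≈ 0.113961.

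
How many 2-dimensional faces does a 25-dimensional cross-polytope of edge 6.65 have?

f_2(25-orthoplex) = 2^3 · (25 choose 3) = 18400.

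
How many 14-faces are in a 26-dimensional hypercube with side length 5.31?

Number of 14-faces = C(26,14) · 2^(26-14) = 9657700 · 4096 = 39557939200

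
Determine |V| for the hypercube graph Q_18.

Number of vertices = 2^18 = 262144.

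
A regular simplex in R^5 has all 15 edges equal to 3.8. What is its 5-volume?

V = (3.8^5 / 5!) · √((5+1) / 2^5) ≈ 2.85915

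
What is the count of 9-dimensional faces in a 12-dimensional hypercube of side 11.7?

Number of 9-faces = C(12,9) · 2^(12-9) = 220 · 8 = 1760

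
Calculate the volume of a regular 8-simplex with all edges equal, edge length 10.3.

For a regular n-simplex with edge a, V = (a^n / n!)·√((n+1)/2^n). With a=10.3, n=8: V ≈ 589.086.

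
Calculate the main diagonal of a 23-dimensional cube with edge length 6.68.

The space diagonal of an n-cube of side s is s√n. Here 6.68·√23 ≈ 32.0362.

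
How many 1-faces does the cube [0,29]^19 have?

Number of 1-faces = C(19,1)·2^(19-1) = 19·262144 = 4980736.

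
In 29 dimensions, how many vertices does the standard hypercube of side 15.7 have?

Number of vertices = 2^29 = 536870912.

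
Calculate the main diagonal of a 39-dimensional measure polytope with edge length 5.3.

Diagonal = √39 · 5.3 ≈ 33.0985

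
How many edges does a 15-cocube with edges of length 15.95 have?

An n-cross-polytope has 2^(k+1)·C(n,k+1) k-faces. Here 2^2·C(15,2) = 4·105 = 420.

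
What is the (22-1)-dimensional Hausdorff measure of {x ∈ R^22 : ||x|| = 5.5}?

|∂B_22(5.5)| = 7400249944258160101211·π^11/3805072588800 ≈ 5.72179e+14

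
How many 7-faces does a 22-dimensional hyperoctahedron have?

An n-cross-polytope has 2^(k+1)·C(n,k+1) k-faces. Here 2^8·C(22,8) = 256·319770 = 81861120.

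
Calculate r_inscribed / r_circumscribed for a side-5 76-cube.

r_in / r_out = (5/2) / (5√76/2) = 1/√76 ≈ 0.114708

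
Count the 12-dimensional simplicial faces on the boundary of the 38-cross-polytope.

Each 12-face is the convex hull of 13 vertices, one chosen as ±e_i from each of 13 distinct axes: 2^13·C(38,13) = 44359272824832.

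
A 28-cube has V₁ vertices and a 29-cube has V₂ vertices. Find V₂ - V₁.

V₁ = 2^28 = 268435456. V₂ = 2^29 = 536870912. V₂ - V₁ = 268435456.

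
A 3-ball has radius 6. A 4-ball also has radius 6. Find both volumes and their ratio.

V_3(6) ≈ 904.779. V_4(6) ≈ 6395.5. Ratio V_3/V_4 ≈ 0.1415.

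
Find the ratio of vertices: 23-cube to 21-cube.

The 23-cube has 2^23 = 8388608 vertices. The 21-cube has 2^21 = 2097152 vertices. Ratio: 8388608/2097152 = 4.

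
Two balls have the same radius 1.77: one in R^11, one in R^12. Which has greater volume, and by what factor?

V_11(1.77) ≈ 1006.49, V_12(1.77) ≈ 1262.54. The 12-ball is larger by a factor of 1.254.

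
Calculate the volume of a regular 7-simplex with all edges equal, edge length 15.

V = (15^7 / 7!) · √((7+1) / 2^7) ≈ 8475.17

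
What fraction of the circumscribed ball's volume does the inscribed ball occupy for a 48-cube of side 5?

Volume scales as r^n, and r_in/r_out = 1/√48, giving (1/√48)^48 ≈ 4.469e-41.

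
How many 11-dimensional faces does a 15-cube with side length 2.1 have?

Choose 11 of 15 axes to span the face (C(15,11) = 1365 ways), then fix each of the remaining 4 coordinates at one of its two extreme values (2^4 = 16 ways): 1365·16 = 21840.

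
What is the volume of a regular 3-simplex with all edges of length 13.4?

Volume = (√2/12) · 13.4³ = 283.562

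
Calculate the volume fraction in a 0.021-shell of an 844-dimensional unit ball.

Shell fraction = 1 - (1-0.021)^844 ≈ 0.9999999834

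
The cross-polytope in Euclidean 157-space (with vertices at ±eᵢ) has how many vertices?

The 157-dimensional cross-polytope has 2n = 2·157 = 314 vertices.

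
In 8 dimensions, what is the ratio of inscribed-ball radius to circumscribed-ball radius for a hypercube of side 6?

r_in = 6/2 (half the side); r_out = 6√8/2 (half the diagonal). Ratio = 1/√8 ≈ 0.353553.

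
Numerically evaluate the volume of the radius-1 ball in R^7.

The n-ball volume is π^(n/2)·r^n/Γ(n/2+1). With n=7, r=1: V = 16·π^3/105 ≈ 4.72477.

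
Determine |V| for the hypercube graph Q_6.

The 6-cube has 2^6 = 64 vertices.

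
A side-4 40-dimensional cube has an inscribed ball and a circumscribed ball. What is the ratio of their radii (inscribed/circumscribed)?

Ratio = (s/2)/(s√40/2) = 40^(-1/2) ≈ 0.158114.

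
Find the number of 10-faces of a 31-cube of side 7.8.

Choose 10 of 31 axes to span the face (C(31,10) = 44352165 ways), then fix each of the remaining 21 coordinates at one of its two extreme values (2^21 = 2097152 ways): 44352165·2097152 = 93013231534080.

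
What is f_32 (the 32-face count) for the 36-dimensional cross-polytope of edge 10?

An n-cross-polytope has 2^(k+1)·C(n,k+1) k-faces. Here 2^33·C(36,33) = 8589934592·7140 = 61332132986880.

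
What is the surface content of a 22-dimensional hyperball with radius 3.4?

The surface area of an n-ball is 2π^(n/2) r^(n-1) / Γ(n/2). For n=22, r=3.4: 2.34949e+10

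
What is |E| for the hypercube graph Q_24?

An n-cube has n·2^(n-1) edges. With n = 24: 24·8388608 = 201326592.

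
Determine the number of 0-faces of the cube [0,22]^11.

An n-cube has C(n,k)·2^(n-k) k-faces. Here C(11,0)·2^11 = 1·2048 = 2048.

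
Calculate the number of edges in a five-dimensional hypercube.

The 5-cube has n·2^(n-1) = 5·2^4 = 5·16 = 80 edges.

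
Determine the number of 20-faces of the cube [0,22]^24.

An n-cube has C(n,k)·2^(n-k) k-faces. Here C(24,20)·2^4 = 10626·16 = 170016.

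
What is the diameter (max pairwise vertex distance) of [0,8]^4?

d = √(8² + 8² + ... + 8²) [4 terms] = √(4·8²) = 8√4 = 16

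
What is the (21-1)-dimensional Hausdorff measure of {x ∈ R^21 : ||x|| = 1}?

The surface area of an n-ball is 2π^(n/2) r^(n-1) / Γ(n/2). For n=21, r=1: 2048·π^10/654729075 ≈ 0.292932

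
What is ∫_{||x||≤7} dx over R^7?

V_7(7) = π^(7/2) · (7)^7 / Γ(7/2 + 1) = 1882384·π^3/15 ≈ 3.89105e+06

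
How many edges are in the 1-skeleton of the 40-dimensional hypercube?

The 40-cube has n·2^(n-1) = 40·2^39 = 40·549755813888 = 21990232555520 edges.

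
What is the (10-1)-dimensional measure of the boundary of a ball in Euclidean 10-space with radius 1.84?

S_10(1.84) = 2·π^(10/2)·(1.84)^9 / Γ(10/2) ≈ 6164.94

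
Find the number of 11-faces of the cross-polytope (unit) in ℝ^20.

f_11(20-orthoplex) = 2^12 · (20 choose 12) = 515973120.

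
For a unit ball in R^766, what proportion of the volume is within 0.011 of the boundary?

1 - (1-0.011)^766 ≈ 0.999791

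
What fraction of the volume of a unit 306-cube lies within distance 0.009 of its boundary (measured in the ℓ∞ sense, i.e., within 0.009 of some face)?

1 - (1 - 2·0.009)^306 = 1 - 0.982^306 ≈ 0.996144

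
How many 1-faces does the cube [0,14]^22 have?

Each of the 2^22 = 4194304 vertices has degree 22; total edges = 22·2^22/2 = 46137344.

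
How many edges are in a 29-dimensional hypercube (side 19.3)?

f_1(29-cube) = (29 choose 1) · 2^28 = 7784628224.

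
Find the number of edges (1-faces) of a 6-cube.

Choose 1 of 6 axes to span the face (C(6,1) = 6 ways), then fix each of the remaining 5 coordinates at one of its two extreme values (2^5 = 32 ways): 6·32 = 192.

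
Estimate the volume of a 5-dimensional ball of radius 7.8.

The n-ball volume is π^(n/2)·r^n/Γ(n/2+1). With n=5, r=7.8: V ≈ 151975.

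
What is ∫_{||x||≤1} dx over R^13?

V = 128·π^6/135135 ≈ 0.910629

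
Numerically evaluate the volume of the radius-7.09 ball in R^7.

V_7(7.09) = π^(7/2) · (7.09)^7 / Γ(7/2 + 1) ≈ 4.25504e+06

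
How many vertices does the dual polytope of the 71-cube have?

The vertices are ±e_1, ..., ±e_71, so there are 2·71 = 142.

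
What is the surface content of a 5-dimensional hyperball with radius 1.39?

S = n·V_n(r)/r = 5·V_5(1.39)/1.39 (volume-to-surface relation), giving 98.2489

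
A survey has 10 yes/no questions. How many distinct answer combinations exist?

Number of vertices = 2^10 = 1024.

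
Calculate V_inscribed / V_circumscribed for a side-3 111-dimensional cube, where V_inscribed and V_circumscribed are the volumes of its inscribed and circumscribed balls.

The radii are 3/2 and 3√111/2, so the volume ratio is (1/√111)^111 = 111^{-111/2} ≈ 3.05193e-114.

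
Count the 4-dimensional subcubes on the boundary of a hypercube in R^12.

f_4(12-cube) = (12 choose 4) · 2^8 = 126720.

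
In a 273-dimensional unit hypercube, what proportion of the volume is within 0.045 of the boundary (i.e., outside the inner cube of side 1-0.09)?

1 - (1 - 2·0.045)^273 = 1 - 0.91^273 ≈ 1 - 6.581e-12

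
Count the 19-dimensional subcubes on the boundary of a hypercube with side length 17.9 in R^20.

Number of 19-faces = C(20,19) · 2^(20-19) = 20 · 2 = 40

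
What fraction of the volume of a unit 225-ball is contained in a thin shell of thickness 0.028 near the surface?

1 - (1-0.028)^225 ≈ 0.998322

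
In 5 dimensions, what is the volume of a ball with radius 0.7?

The n-ball volume is π^(n/2)·r^n/Γ(n/2+1). With n=5, r=0.7: V ≈ 0.884685.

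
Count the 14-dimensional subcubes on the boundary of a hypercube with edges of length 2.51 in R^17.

An n-cube has C(n,k)·2^(n-k) k-faces. Here C(17,14)·2^3 = 680·8 = 5440.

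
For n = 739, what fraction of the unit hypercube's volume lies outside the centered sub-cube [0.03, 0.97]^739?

Shell fraction = 1 - (1-0.06)^739 ≈ 1 - 1.385e-20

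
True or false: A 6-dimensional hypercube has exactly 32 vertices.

False. The 6-cube has 2^6 = 64 vertices.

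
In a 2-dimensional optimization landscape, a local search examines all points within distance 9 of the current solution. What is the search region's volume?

V_2(9) = π^(2/2) · (9)^2 / Γ(2/2 + 1) = 81·π ≈ 254.469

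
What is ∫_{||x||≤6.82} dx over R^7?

The n-ball volume is π^(n/2)·r^n/Γ(n/2+1). With n=7, r=6.82: V ≈ 3.24243e+06.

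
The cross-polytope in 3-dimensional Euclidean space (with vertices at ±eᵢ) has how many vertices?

An n-cross-polytope has 2n vertices; here n = 3, giving 6.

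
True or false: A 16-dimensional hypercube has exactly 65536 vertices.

True. The 16-cube has 2^16 = 65536 vertices.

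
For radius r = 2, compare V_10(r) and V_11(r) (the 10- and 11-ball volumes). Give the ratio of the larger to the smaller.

V_10(2) ≈ 2611.37, V_11(2) ≈ 3858.64. The 11-ball is larger by a factor of 1.478.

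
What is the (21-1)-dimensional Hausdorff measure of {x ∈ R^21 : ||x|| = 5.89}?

S_21(5.89) = 2·π^(21/2)·(5.89)^20 / Γ(21/2) ≈ 7.3973e+14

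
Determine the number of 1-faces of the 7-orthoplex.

Each 1-face is the convex hull of 2 vertices, one chosen as ±e_i from each of 2 distinct axes: 2^2·C(7,2) = 84.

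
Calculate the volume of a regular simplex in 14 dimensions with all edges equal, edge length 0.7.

V = (0.7^14 / 14!) · √((14+1) / 2^14) ≈ 2.35396e-15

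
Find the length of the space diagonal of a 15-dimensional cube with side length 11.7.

Diagonal = √15 · 11.7 ≈ 45.3139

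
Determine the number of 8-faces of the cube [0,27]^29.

An n-cube has C(n,k)·2^(n-k) k-faces. Here C(29,8)·2^21 = 4292145·2097152 = 9001280471040.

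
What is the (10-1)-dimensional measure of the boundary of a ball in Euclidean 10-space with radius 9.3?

S_10(9.3) = 2·π^(10/2)·(9.3)^9 / Γ(10/2) ≈ 1.32713e+10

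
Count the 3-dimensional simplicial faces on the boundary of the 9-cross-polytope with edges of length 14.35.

f_3(9-orthoplex) = 2^4 · (9 choose 4) = 2016.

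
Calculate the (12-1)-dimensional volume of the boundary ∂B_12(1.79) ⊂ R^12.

|∂B_12(1.79)| ≈ 9685.71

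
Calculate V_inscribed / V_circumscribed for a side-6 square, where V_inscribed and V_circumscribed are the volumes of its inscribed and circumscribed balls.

Volume scales as r^n, and r_in/r_out = 1/√2, giving (1/√2)^2 ≈ 0.5.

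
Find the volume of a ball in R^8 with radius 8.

Volume = π^{8/2}·(8)^8/Γ(5) = 2097152·π^4/3 ≈ 6.80939e+07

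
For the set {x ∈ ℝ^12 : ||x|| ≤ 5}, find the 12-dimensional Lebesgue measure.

The n-ball volume is π^(n/2)·r^n/Γ(n/2+1). With n=12, r=5: V = 48828125·π^6/144 ≈ 3.25992e+08.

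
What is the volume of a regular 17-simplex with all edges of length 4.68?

V_17 = √(18) · 4.68^17 / (17! · 2^(17/2)) ≈ 8.16568e-06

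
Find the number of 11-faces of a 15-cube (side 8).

Choose 11 of 15 axes to span the face (C(15,11) = 1365 ways), then fix each of the remaining 4 coordinates at one of its two extreme values (2^4 = 16 ways): 1365·16 = 21840.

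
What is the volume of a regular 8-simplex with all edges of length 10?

V = (10^8 / 8!) · √((8+1) / 2^8) ≈ 465.03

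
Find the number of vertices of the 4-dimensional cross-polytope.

The vertices are ±e_1, ..., ±e_4, so there are 2·4 = 8.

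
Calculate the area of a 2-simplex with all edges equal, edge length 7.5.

Area = (√3/4) · 7.5² = 24.357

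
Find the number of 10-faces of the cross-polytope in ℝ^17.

f_10(17-orthoplex) = 2^11 · (17 choose 11) = 25346048.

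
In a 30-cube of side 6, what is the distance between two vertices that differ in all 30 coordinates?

||(6,6,...,6)|| = √(30)·6 ≈ 32.8634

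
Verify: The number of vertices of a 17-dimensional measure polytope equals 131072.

True. The 17-cube has 2^17 = 131072 vertices.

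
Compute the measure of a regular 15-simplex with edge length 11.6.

V = (11.6^15 / 15!) · √((15+1) / 2^15) ≈ 156.569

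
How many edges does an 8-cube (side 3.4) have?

An n-cube has n·2^(n-1) edges. With n = 8: 8·128 = 1024.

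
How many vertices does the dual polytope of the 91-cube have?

The vertices are ±e_1, ..., ±e_91, so there are 2·91 = 182.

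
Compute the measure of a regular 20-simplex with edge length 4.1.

V_20 = √(21) · 4.1^20 / (20! · 2^(20/2)) ≈ 3.31407e-09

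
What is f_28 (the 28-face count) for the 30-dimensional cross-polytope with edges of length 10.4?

Each 28-face is the convex hull of 29 vertices, one chosen as ±e_i from each of 29 distinct axes: 2^29·C(30,29) = 16106127360.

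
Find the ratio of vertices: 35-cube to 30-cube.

The 35-cube has 2^35 = 34359738368 vertices. The 30-cube has 2^30 = 1073741824 vertices. Ratio: 34359738368/1073741824 = 32.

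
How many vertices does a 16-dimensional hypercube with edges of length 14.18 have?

An n-cube has 2^n vertices; for n = 16 that is 2^16 = 65536.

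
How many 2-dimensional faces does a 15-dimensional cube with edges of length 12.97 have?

f_2(15-cube) = (15 choose 2) · 2^13 = 860160.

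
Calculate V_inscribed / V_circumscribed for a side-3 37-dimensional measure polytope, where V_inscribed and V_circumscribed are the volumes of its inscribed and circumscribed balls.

Volume scales as r^n, and r_in/r_out = 1/√37, giving (1/√37)^37 ≈ 9.73348e-30.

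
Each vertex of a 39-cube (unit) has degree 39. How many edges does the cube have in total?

Each of the 2^39 = 549755813888 vertices has degree 39; total edges = 39·2^39/2 = 10720238370816.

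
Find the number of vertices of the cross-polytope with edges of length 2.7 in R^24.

Each 0-face is the convex hull of 1 vertex, one chosen as ±e_i from each of 1 distinct axis: 2^1·C(24,1) = 48.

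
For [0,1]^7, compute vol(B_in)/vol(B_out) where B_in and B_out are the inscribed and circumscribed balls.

V_in/V_out = n^(-n/2) = 7^(-7/2) ≈ 0.00110194.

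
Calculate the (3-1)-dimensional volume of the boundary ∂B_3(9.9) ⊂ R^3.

The surface area of an n-ball is 2π^(n/2) r^(n-1) / Γ(n/2). For n=3, r=9.9: 4πr² = 4π·(9.9)² ≈ 1231.63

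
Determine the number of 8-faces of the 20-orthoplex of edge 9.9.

An n-cross-polytope has 2^(k+1)·C(n,k+1) k-faces. Here 2^9·C(20,9) = 512·167960 = 85995520.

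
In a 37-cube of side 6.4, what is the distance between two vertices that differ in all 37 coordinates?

The space diagonal of an n-cube of side s is s√n. Here 6.4·√37 ≈ 38.9297.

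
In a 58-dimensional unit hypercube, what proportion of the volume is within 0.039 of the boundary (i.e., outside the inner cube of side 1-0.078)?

The inner cube has side 1-2·0.039 = 0.922 and volume (0.922)^58 ≈ 0.009003, so the shell holds 0.990997 of the volume.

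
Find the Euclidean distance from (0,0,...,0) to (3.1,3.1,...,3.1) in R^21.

d = √(3.1² + 3.1² + ... + 3.1²) [21 terms] = √(21·3.1²) = 3.1√21 ≈ 14.206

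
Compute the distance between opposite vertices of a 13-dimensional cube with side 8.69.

d = √(8.69² + 8.69² + ... + 8.69²) [13 terms] = √(13·8.69²) = 8.69√13 ≈ 31.3322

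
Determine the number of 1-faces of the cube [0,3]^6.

An n-cube has C(n,k)·2^(n-k) k-faces. Here C(6,1)·2^5 = 6·32 = 192.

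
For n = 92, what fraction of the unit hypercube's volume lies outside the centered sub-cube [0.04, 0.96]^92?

Shell fraction = 1 - (1-0.08)^92 ≈ 0.999534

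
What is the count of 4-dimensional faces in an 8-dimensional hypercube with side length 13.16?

An n-cube has C(n,k)·2^(n-k) k-faces. Here C(8,4)·2^4 = 70·16 = 1120.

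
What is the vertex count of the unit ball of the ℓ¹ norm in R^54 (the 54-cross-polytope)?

The 54-dimensional cross-polytope has 2n = 2·54 = 108 vertices.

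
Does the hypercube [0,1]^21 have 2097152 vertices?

True. The 21-cube has 2^21 = 2097152 vertices.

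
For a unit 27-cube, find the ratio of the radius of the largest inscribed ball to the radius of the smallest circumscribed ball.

r_in / r_out = (1/2) / (1√27/2) = 1/√27 ≈ 0.19245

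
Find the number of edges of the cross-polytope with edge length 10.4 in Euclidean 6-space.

Each 1-face is the convex hull of 2 vertices, one chosen as ±e_i from each of 2 distinct axes: 2^2·C(6,2) = 60.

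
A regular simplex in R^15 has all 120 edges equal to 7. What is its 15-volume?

For a regular n-simplex with edge a, V = (a^n / n!)·√((n+1)/2^n). With a=7, n=15: V ≈ 0.0802243.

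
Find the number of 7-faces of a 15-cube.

f_7(15-cube) = (15 choose 7) · 2^8 = 1647360.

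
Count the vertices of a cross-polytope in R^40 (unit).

Number of vertices = 2n = 80.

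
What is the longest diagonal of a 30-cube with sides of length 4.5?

Diagonal = √30 · 4.5 ≈ 24.6475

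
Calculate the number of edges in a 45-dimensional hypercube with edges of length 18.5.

Number of 1-faces = C(45,1)·2^(45-1) = 45·17592186044416 = 791648371998720.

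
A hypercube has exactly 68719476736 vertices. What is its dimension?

Since 2^n = 68719476736, we have n = 36.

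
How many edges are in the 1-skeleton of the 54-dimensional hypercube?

Number of 1-faces = C(54,1)·2^(54-1) = 54·9007199254740992 = 486388759756013568.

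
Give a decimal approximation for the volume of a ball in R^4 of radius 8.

V_4(8) = π^(4/2) · (8)^4 / Γ(4/2 + 1) = 2048·π^2 ≈ 20212.9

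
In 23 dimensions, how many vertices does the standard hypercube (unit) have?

An n-cube has 2^n vertices; for n = 23 that is 2^23 = 8388608.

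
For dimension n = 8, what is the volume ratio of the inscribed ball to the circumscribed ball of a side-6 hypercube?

V_in/V_out = n^(-n/2) = 8^(-8/2) ≈ 0.000244141.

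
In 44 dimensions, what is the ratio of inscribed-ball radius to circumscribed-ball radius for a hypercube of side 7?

r_in / r_out = (7/2) / (7√44/2) = 1/√44 ≈ 0.150756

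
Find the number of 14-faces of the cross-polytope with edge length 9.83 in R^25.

f_14(25-orthoplex) = 2^15 · (25 choose 15) = 107110727680.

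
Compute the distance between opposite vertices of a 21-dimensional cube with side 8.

The space diagonal of an n-cube of side s is s√n. Here 8·√21 ≈ 36.6606.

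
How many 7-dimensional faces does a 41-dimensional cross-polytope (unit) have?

Each 7-face is the convex hull of 8 vertices, one chosen as ±e_i from each of 8 distinct axes: 2^8·C(41,8) = 24460350720.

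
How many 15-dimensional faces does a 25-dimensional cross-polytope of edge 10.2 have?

Number of 15-faces = 2^(15+1) · C(25,15+1) = 65536 · 2042975 = 133888409600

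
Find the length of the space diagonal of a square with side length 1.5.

d = √(1.5² + 1.5² + ... + 1.5²) [2 terms] = √(2·1.5²) = 1.5√2 ≈ 2.12132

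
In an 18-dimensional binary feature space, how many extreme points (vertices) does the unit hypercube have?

Number of vertices = 2^18 = 262144.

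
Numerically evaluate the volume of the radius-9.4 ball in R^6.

The n-ball volume is π^(n/2)·r^n/Γ(n/2+1). With n=6, r=9.4: V ≈ 3.56505e+06.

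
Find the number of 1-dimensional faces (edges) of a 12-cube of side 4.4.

Each of the 2^12 = 4096 vertices has degree 12; total edges = 12·2^12/2 = 24576.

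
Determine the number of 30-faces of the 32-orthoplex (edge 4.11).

Each 30-face is the convex hull of 31 vertices, one chosen as ±e_i from each of 31 distinct axes: 2^31·C(32,31) = 68719476736.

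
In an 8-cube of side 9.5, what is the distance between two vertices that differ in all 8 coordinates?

The space diagonal of an n-cube of side s is s√n. Here 9.5·√8 ≈ 26.8701.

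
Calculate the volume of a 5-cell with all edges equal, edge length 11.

Volume = 11^4 · √(5/2^4) / 4! ≈ 341.024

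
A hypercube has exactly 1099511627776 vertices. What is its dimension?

The n-cube has 2^n vertices, and 1099511627776 = 2^40, so n = 40.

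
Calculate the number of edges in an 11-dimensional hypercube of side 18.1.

An n-cube has n·2^(n-1) edges. With n = 11: 11·1024 = 11264.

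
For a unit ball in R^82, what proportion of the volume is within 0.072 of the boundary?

1 - (1-0.072)^82 ≈ 0.997818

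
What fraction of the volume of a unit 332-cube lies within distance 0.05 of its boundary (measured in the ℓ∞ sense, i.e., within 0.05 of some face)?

1 - (1 - 2·0.05)^332 = 1 - 0.9^332 ≈ 1 - 6.434e-16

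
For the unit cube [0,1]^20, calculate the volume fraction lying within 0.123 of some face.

Shell fraction = 1 - (1-0.246)^20 ≈ 0.996473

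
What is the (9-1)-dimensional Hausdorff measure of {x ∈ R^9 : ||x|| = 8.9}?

S_9(8.9) = 2·π^(9/2)·(8.9)^8 / Γ(9/2) ≈ 1.16864e+09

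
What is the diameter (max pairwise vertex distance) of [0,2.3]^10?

Diagonal = √10 · 2.3 ≈ 7.27324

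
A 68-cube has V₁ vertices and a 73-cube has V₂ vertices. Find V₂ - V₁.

V₁ = 2^68 = 295147905179352825856. V₂ = 2^73 = 9444732965739290427392. V₂ - V₁ = 9149585060559937601536.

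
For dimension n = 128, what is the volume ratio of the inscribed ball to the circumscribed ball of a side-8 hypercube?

The radii are 8/2 and 8√128/2, so the volume ratio is (1/√128)^128 = 128^{-128/2} ≈ 1.37582e-135.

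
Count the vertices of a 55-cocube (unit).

An n-cross-polytope has 2n vertices; here n = 55, giving 110.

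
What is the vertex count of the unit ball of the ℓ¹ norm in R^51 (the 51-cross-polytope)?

Number of vertices = 2n = 102.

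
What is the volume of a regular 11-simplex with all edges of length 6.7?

For a regular n-simplex with edge a, V = (a^n / n!)·√((n+1)/2^n). With a=6.7, n=11: V ≈ 2.34203.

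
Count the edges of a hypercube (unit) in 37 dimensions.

Each of the 2^37 = 137438953472 vertices has degree 37; total edges = 37·2^37/2 = 2542620639232.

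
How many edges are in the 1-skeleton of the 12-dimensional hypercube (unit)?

An n-cube has n·2^(n-1) edges. With n = 12: 12·2048 = 24576.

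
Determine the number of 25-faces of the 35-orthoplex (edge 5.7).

An n-cross-polytope has 2^(k+1)·C(n,k+1) k-faces. Here 2^26·C(35,26) = 67108864·70607460 = 4738386430525440.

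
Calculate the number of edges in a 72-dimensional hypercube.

Each of the 2^72 = 4722366482869645213696 vertices has degree 72; total edges = 72·2^72/2 = 170005193383307227693056.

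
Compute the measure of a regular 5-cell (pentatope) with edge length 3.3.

Volume = 3.3^4 · √(5/2^4) / 4! ≈ 2.76229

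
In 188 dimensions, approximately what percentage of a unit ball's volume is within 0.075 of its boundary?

1 - (1-0.075)^188 ≈ 0.9999995688 ≈ 99.999957%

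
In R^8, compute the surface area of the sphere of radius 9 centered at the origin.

S_8(9) = 2·π^(8/2)·(9)^7 / Γ(8/2) = 1594323·π^4 ≈ 1.55302e+08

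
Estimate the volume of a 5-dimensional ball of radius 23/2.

V = 6436343·π^2/60 ≈ 1.05874e+06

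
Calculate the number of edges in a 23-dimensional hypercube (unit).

Number of 1-faces = C(23,1)·2^(23-1) = 23·4194304 = 96468992.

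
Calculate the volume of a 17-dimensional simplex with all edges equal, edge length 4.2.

V_17 = √(18) · 4.2^17 / (17! · 2^(17/2)) ≈ 1.29733e-06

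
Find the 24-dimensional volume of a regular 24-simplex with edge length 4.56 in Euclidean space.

For a regular n-simplex with edge a, V = (a^n / n!)·√((n+1)/2^n). With a=4.56, n=24: V ≈ 1.28547e-11.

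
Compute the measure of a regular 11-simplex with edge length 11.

Volume = 11^11 · √(12/2^11) / 11! ≈ 547.129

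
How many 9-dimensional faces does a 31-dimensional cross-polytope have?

Each 9-face is the convex hull of 10 vertices, one chosen as ±e_i from each of 10 distinct axes: 2^10·C(31,10) = 45416616960.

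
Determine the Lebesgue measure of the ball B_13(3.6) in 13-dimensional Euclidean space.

The n-ball volume is π^(n/2)·r^n/Γ(n/2+1). With n=13, r=3.6: V ≈ 1.55337e+07.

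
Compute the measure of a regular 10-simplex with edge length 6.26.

Volume = 6.26^10 · √(11/2^10) / 10! ≈ 2.63953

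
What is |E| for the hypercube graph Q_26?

An n-cube has n·2^(n-1) edges. With n = 26: 26·33554432 = 872415232.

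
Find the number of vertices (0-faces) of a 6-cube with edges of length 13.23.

f_0(6-cube) = (6 choose 0) · 2^6 = 64.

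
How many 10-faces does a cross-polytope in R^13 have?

Number of 10-faces = 2^(10+1) · C(13,10+1) = 2048 · 78 = 159744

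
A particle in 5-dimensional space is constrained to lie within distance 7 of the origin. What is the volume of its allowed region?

V_5(7) = π^(5/2) · (7)^5 / Γ(5/2 + 1) = 134456·π^2/15 ≈ 88468.5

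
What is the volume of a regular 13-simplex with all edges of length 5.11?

For a regular n-simplex with edge a, V = (a^n / n!)·√((n+1)/2^n). With a=5.11, n=13: V ≈ 0.0107538.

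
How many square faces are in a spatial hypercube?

An n-cube has C(n,k)·2^(n-k) k-faces. Here C(3,2)·2^1 = 3·2 = 6.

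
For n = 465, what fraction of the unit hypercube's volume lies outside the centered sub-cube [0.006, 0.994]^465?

Shell fraction = 1 - (1-0.012)^465 ≈ 0.996353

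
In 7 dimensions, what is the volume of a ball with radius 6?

V = 1492992·π^3/35 ≈ 1.32263e+06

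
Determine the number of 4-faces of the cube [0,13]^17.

Choose 4 of 17 axes to span the face (C(17,4) = 2380 ways), then fix each of the remaining 13 coordinates at one of its two extreme values (2^13 = 8192 ways): 2380·8192 = 19496960.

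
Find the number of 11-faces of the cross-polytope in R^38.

f_11(38-orthoplex) = 2^12 · (38 choose 12) = 11089818206208.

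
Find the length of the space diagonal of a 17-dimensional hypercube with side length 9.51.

The space diagonal of an n-cube of side s is s√n. Here 9.51·√17 ≈ 39.2107.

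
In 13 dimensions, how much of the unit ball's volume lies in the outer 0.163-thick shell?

V(inner)/V(outer) = ((1-0.163)/1)^13 ≈ 0.09895, so the shell fraction is 0.901047.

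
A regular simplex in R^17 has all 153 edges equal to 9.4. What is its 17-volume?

V = (9.4^17 / 17!) · √((17+1) / 2^17) ≈ 1.15076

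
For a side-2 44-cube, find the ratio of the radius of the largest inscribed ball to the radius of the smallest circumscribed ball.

For an n-cube of any side s, the inradius is s/2 and the circumradius is s√n/2, so the ratio is 1/√44 ≈ 0.150756.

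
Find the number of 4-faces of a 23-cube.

An n-cube has C(n,k)·2^(n-k) k-faces. Here C(23,4)·2^19 = 8855·524288 = 4642570240.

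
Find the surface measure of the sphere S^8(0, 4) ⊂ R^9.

The surface area of an n-ball is 2π^(n/2) r^(n-1) / Γ(n/2). For n=9, r=4: 2097152·π^4/105 ≈ 1.94554e+06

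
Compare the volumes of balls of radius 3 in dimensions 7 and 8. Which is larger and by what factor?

V_7(3) ≈ 10333.1, V_8(3) ≈ 26629.2. The 8-ball is larger by a factor of 2.577.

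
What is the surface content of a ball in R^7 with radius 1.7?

The surface area of an n-ball is 2π^(n/2) r^(n-1) / Γ(n/2). For n=7, r=1.7: 798.311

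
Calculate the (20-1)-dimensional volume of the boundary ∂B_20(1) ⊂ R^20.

S_20(1) = 2·π^(20/2)·(1)^19 / Γ(20/2) = π^10/181440 ≈ 0.516138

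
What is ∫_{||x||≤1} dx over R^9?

V = 32·π^4/945 ≈ 3.29851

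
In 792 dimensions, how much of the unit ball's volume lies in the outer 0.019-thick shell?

V(inner)/V(outer) = ((1-0.019)/1)^792 ≈ 2.523e-07, so the shell fraction is 0.9999997477.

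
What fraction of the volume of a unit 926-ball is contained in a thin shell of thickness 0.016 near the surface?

V(inner)/V(outer) = ((1-0.016)/1)^926 ≈ 3.262e-07, so the shell fraction is 0.9999996738.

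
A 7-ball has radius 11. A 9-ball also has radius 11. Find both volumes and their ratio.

V_7(11) ≈ 9.20723e+07. V_9(11) ≈ 7.77771e+09. Ratio V_7/V_9 ≈ 0.01184.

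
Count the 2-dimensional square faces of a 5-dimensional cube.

f_2(5-cube) = (5 choose 2) · 2^3 = 80.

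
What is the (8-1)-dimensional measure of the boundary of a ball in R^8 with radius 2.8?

|∂B_8(2.8)| ≈ 43811.1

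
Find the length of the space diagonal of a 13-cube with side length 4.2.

d = √(4.2² + 4.2² + ... + 4.2²) [13 terms] = √(13·4.2²) = 4.2√13 ≈ 15.1433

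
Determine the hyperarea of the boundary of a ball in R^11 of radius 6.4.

The surface area of an n-ball is 2π^(n/2) r^(n-1) / Γ(n/2). For n=11, r=6.4: 2.38945e+09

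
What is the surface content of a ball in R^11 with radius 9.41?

The surface area of an n-ball is 2π^(n/2) r^(n-1) / Γ(n/2). For n=11, r=9.41: 1.12822e+11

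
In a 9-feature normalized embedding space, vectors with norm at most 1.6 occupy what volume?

V_9(1.6) = π^(9/2) · (1.6)^9 / Γ(9/2 + 1) ≈ 226.672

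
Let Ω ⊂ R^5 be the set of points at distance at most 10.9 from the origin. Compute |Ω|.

The n-ball volume is π^(n/2)·r^n/Γ(n/2+1). With n=5, r=10.9: V ≈ 809899.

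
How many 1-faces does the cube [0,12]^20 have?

Each of the 2^20 = 1048576 vertices has degree 20; total edges = 20·2^20/2 = 10485760.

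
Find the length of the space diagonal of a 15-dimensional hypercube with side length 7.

d = √(7² + 7² + ... + 7²) [15 terms] = √(15·7²) = 7√15 ≈ 27.1109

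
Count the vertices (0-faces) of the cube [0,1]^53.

The 53-cube has 2^53 = 9007199254740992 vertices.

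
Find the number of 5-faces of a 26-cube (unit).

Choose 5 of 26 axes to span the face (C(26,5) = 65780 ways), then fix each of the remaining 21 coordinates at one of its two extreme values (2^21 = 2097152 ways): 65780·2097152 = 137950658560.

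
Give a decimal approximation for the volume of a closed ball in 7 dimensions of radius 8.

Volume = π^{7/2}·(8)^7/Γ(9/2) = 33554432·π^3/105 ≈ 9.90855e+06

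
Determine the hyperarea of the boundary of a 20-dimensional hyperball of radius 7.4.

S = n·V_n(r)/r = 20·V_20(7.4)/7.4 (volume-to-surface relation), giving 1.6911e+16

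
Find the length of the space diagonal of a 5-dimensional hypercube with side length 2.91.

The space diagonal of an n-cube of side s is s√n. Here 2.91·√5 ≈ 6.50696.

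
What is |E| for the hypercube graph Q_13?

Number of 1-faces = C(13,1)·2^(13-1) = 13·4096 = 53248.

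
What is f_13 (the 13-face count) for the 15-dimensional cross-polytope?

f_13(15-orthoplex) = 2^14 · (15 choose 14) = 245760.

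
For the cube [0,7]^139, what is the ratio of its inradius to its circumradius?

Ratio = (s/2)/(s√139/2) = 139^(-1/2) ≈ 0.0848189.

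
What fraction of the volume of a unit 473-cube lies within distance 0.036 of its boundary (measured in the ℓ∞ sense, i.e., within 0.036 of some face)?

The inner cube has side 1-2·0.036 = 0.928 and volume (0.928)^473 ≈ 4.469e-16, so the shell holds 1 - 4.469e-16 of the volume.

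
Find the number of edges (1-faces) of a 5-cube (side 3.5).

Number of 1-faces = C(5,1) · 2^(5-1) = 5 · 16 = 80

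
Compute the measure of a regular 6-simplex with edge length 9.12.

V_6 = √(7) · 9.12^6 / (6! · 2^(6/2)) ≈ 264.299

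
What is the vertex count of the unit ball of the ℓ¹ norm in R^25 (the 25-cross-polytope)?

Number of vertices = 2n = 50.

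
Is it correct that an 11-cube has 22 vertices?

False. The 11-cube has 2^11 = 2048 vertices.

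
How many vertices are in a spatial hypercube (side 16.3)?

f_0(3-cube) = (3 choose 0) · 2^3 = 8.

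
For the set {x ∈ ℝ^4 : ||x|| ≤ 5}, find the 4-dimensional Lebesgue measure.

V_4(5) = π^(4/2) · (5)^4 / Γ(4/2 + 1) = 625·π^2/2 ≈ 3084.25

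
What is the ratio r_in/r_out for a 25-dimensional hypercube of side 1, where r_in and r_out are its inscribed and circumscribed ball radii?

r_in = 1/2 (half the side); r_out = 1√25/2 (half the diagonal). Ratio = 1/√25 ≈ 0.2.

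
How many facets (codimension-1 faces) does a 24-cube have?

Number of 23-faces = C(24,23) · 2^(24-23) = 24 · 2 = 48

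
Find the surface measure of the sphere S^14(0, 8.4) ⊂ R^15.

S_15(8.4) = 2·π^(15/2)·(8.4)^14 / Γ(15/2) ≈ 4.98232e+13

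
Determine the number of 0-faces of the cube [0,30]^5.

An n-cube has C(n,k)·2^(n-k) k-faces. Here C(5,0)·2^5 = 1·32 = 32.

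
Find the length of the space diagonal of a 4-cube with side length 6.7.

||(6.7,6.7,...,6.7)|| = √(4)·6.7 = 13.4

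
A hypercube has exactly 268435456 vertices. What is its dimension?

The n-cube has 2^n vertices, and 268435456 = 2^28, so n = 28.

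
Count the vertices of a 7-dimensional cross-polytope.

An n-cross-polytope has 2n vertices; here n = 7, giving 14.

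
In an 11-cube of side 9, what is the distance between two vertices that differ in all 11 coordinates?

Diagonal = √11 · 9 ≈ 29.8496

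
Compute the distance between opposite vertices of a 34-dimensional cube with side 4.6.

||(4.6,4.6,...,4.6)|| = √(34)·4.6 ≈ 26.8224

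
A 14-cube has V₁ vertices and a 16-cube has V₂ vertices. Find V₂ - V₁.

V₁ = 2^14 = 16384. V₂ = 2^16 = 65536. V₂ - V₁ = 49152.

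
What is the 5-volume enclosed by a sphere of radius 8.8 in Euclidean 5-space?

Volume = π^{5/2}·(8.8)^5/Γ(7/2) ≈ 277787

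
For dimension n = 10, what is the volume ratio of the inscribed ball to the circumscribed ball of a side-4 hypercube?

V_in / V_out = (r_in/r_out)^10 = (1/√10)^10 = 10^(-10/2) ≈ 1e-05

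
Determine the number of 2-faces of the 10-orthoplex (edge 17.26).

Each 2-face is the convex hull of 3 vertices, one chosen as ±e_i from each of 3 distinct axes: 2^3·C(10,3) = 960.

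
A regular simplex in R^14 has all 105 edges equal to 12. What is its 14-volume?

Volume = 12^14 · √(15/2^14) / 14! ≈ 445.62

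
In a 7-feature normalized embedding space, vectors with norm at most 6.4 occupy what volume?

V_7(6.4) = π^(7/2) · (6.4)^7 / Γ(7/2 + 1) ≈ 2.07797e+06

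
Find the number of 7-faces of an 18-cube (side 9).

Number of 7-faces = C(18,7) · 2^(18-7) = 31824 · 2048 = 65175552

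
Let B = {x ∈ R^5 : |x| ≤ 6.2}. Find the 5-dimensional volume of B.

V_5(6.2) = π^(5/2) · (6.2)^5 / Γ(5/2 + 1) ≈ 48223.3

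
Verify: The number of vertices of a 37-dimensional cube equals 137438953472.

True. The 37-cube has 2^37 = 137438953472 vertices.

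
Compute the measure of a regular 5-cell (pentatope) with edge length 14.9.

Volume = 14.9^4 · √(5/2^4) / 4! ≈ 1148.04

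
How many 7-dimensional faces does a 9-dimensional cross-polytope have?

An n-cross-polytope has 2^(k+1)·C(n,k+1) k-faces. Here 2^8·C(9,8) = 256·9 = 2304.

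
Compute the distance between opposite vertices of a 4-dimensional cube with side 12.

The space diagonal of an n-cube of side s is s√n. Here 12·√4 = 24.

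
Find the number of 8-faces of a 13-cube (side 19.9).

f_8(13-cube) = (13 choose 8) · 2^5 = 41184.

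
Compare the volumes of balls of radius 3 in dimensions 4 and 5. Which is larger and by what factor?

V_4(3) ≈ 399.719, V_5(3) ≈ 1279.1. The 5-ball is larger by a factor of 3.2.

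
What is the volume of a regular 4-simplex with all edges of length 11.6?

V = (11.6^4 / 4!) · √((4+1) / 2^4) ≈ 421.741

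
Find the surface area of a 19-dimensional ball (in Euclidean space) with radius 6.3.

|∂B_19(6.3)| ≈ 2.16506e+14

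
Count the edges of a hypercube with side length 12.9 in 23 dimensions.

The 23-cube has n·2^(n-1) = 23·2^22 = 23·4194304 = 96468992 edges.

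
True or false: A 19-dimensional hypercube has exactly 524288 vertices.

True. The 19-cube has 2^19 = 524288 vertices.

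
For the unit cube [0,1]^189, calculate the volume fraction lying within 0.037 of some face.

The inner cube has side 1-2·0.037 = 0.926 and volume (0.926)^189 ≈ 4.892e-07, so the shell holds 0.9999995108 of the volume.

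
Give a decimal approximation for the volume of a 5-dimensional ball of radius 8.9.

V_5(8.9) = π^(5/2) · (8.9)^5 / Γ(5/2 + 1) ≈ 293933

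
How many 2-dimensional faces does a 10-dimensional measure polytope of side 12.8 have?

Choose 2 of 10 axes to span the face (C(10,2) = 45 ways), then fix each of the remaining 8 coordinates at one of its two extreme values (2^8 = 256 ways): 45·256 = 11520.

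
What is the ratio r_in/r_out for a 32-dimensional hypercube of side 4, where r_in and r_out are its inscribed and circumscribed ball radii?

r_in = 4/2 (half the side); r_out = 4√32/2 (half the diagonal). Ratio = 1/√32 ≈ 0.176777.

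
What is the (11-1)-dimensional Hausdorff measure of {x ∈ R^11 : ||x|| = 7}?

The surface area of an n-ball is 2π^(n/2) r^(n-1) / Γ(n/2). For n=11, r=7: 2582630848·π^5/135 ≈ 5.85434e+09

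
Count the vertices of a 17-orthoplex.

The vertices are ±e_1, ..., ±e_17, so there are 2·17 = 34.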